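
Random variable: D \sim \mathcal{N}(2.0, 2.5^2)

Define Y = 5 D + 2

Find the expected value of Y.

For Y = 5D + 2:
E[Y] = 5 * E[D] + 2
E[D] = 2.0 = 2
E[Y] = 5 * 2 + 2 = 12

12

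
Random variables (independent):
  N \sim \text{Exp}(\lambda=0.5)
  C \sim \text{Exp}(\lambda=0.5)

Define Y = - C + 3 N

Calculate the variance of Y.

For independent RVs: Var(aX + bY) = a²Var(X) + b²Var(Y)
Var(N) = 4
Var(C) = 4
Var(Y) = 3²*4 + (-1)²*4
= 9*4 + 1*4 = 40

40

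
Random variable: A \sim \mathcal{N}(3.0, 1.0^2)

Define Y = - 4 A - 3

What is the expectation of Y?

For Y = -4A - 3:
E[Y] = -4 * E[A] - 3
E[A] = 3.0 = 3
E[Y] = -4 * 3 - 3 = -15

-15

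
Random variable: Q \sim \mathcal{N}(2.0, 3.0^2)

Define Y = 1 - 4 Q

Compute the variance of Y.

For Y = aQ + b: Var(Y) = a² * Var(Q)
Var(Q) = 3.0^2 = 9
Var(Y) = (-4)² * 9 = 16 * 9 = 144

144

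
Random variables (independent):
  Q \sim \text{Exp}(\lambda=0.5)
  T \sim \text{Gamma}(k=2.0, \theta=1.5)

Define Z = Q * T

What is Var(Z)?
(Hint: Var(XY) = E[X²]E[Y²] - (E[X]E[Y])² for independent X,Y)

Var(XY) = E[X²]E[Y²] - (E[X]E[Y])²
E[Q] = 2, Var(Q) = 4
E[T] = 3, Var(T) = 4.5
E[Q²] = 4 + 2² = 8
E[T²] = 4.5 + 3² = 13.5
Var(Z) = 8*13.5 - (2*3)²
= 108 - 36 = 72

72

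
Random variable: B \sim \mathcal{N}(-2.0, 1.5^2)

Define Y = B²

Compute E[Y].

E[B²] = Var(B) + (E[B])² = 2.25 + 4 = 6.25

6.25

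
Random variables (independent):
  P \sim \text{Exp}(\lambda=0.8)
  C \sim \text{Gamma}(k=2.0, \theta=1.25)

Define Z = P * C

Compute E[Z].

For independent RVs: E[XY] = E[X]*E[Y]
E[P] = 1.25
E[C] = 2.5
E[Z] = 1.25 * 2.5 = 3.125

3.125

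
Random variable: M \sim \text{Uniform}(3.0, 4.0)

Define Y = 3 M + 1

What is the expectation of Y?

For Y = 3M + 1:
E[Y] = 3 * E[M] + 1
E[M] = (3 + 4)/2 = 3.5
E[Y] = 3 * 3.5 + 1 = 11.5

11.5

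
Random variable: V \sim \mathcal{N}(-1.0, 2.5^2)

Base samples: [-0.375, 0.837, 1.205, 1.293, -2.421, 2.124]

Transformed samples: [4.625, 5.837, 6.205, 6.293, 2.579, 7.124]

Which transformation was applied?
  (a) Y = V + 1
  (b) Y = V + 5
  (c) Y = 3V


Checking option (b) Y = V + 5:
  V = -0.375 -> Y = 4.625 ✓
  V = 0.837 -> Y = 5.837 ✓
  V = 1.205 -> Y = 6.205 ✓
All samples match this transformation.

(b) V + 5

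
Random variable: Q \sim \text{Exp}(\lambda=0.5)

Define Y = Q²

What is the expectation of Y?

Using E[X²] = Var(X) + (E[X])²:
E[Q] = 2
Var(Q) = 1/0.5^2 = 4
E[Q²] = 4 + 2² = 4 + 4 = 8

8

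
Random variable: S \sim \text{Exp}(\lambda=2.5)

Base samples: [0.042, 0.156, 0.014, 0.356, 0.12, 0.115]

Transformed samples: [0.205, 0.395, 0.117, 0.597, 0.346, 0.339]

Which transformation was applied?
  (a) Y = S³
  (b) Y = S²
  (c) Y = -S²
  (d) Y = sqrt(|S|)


Checking option (d) Y = sqrt(|S|):
  S = 0.042 -> Y = 0.205 ✓
  S = 0.156 -> Y = 0.395 ✓
  S = 0.014 -> Y = 0.117 ✓
All samples match this transformation.

(d) sqrt(|S|)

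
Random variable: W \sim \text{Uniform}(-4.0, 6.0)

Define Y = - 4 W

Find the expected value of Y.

For Y = -4W:
E[Y] = -4 * E[W]
E[W] = (-4 + 6)/2 = 1
E[Y] = -4 * 1 = -4

-4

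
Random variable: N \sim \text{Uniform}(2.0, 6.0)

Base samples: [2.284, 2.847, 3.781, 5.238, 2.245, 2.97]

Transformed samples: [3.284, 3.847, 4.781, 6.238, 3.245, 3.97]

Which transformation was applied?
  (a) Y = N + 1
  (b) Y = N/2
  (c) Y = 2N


Checking option (a) Y = N + 1:
  N = 2.284 -> Y = 3.284 ✓
  N = 2.847 -> Y = 3.847 ✓
  N = 3.781 -> Y = 4.781 ✓
All samples match this transformation.

(a) N + 1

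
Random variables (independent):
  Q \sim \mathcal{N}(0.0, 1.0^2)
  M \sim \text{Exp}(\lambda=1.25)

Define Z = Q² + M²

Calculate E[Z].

E[Z] = E[Q²] + E[M²]
E[Q²] = Var(Q) + E[Q]² = 1 + 0 = 1
E[M²] = Var(M) + E[M]² = 0.64 + 0.64 = 1.28
E[Z] = 1 + 1.28 = 2.28

2.28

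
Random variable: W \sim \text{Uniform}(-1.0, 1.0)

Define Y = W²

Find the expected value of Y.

Using E[X²] = Var(X) + (E[X])²:
E[W] = 0
Var(W) = (1 + 1)^2/12 = 0.33333333
E[W²] = 0.33333333 + 0² = 0.33333333 + 0 = 0.33333333

0.33333333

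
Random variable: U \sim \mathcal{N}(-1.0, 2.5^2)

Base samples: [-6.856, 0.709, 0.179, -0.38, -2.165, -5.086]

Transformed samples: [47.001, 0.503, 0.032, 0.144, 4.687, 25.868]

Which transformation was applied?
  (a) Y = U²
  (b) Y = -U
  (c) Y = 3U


Checking option (a) Y = U²:
  U = -6.856 -> Y = 47.001 ✓
  U = 0.709 -> Y = 0.503 ✓
  U = 0.179 -> Y = 0.032 ✓
All samples match this transformation.

(a) U²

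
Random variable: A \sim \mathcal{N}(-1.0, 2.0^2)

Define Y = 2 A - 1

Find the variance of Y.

For Y = aA + b: Var(Y) = a² * Var(A)
Var(A) = 2.0^2 = 4
Var(Y) = 2² * 4 = 4 * 4 = 16

16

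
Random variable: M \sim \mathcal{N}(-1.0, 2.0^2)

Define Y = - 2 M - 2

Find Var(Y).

For Y = aM + b: Var(Y) = a² * Var(M)
Var(M) = 2.0^2 = 4
Var(Y) = (-2)² * 4 = 4 * 4 = 16

16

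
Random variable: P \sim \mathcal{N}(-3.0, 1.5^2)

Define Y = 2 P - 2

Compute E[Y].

For Y = 2P - 2:
E[Y] = 2 * E[P] - 2
E[P] = -3.0 = -3
E[Y] = 2 * (-3) - 2 = -8

-8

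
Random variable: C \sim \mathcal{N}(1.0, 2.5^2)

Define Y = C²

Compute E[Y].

Using E[X²] = Var(X) + (E[X])²:
E[C] = 1
Var(C) = 2.5^2 = 6.25
E[C²] = 6.25 + 1² = 6.25 + 1 = 7.25

7.25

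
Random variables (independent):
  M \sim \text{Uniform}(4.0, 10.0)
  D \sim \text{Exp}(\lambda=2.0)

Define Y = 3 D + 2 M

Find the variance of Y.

For independent RVs: Var(aX + bY) = a²Var(X) + b²Var(Y)
Var(M) = 3
Var(D) = 0.25
Var(Y) = 2²*3 + 3²*0.25
= 4*3 + 9*0.25 = 14.25

14.25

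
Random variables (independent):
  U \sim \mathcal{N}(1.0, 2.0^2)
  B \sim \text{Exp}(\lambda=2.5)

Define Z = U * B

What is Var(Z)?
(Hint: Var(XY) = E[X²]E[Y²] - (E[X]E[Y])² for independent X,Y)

Var(XY) = E[X²]E[Y²] - (E[X]E[Y])²
E[U] = 1, Var(U) = 4
E[B] = 0.4, Var(B) = 0.16
E[U²] = 4 + 1² = 5
E[B²] = 0.16 + 0.4² = 0.32
Var(Z) = 5*0.32 - (1*0.4)²
= 1.6 - 0.16 = 1.44

1.44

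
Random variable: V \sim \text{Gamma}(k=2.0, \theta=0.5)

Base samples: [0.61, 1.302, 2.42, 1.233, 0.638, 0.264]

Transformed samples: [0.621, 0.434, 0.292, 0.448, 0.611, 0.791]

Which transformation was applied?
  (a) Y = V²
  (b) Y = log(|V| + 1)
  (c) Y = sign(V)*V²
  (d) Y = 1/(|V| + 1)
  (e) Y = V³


Checking option (d) Y = 1/(|V| + 1):
  V = 0.61 -> Y = 0.621 ✓
  V = 1.302 -> Y = 0.434 ✓
  V = 2.42 -> Y = 0.292 ✓
All samples match this transformation.

(d) 1/(|V| + 1)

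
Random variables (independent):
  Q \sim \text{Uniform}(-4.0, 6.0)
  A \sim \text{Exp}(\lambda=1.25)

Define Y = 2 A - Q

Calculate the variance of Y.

For independent RVs: Var(aX + bY) = a²Var(X) + b²Var(Y)
Var(Q) = 8.3333333
Var(A) = 0.64
Var(Y) = (-1)²*8.3333333 + 2²*0.64
= 1*8.3333333 + 4*0.64 = 10.893333

10.893333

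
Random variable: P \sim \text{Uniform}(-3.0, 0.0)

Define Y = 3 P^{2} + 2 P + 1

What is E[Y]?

E[Y] = 3*E[P²] + 2*E[P] + 1
E[P] = -1.5
E[P²] = Var(P) + (E[P])² = 0.75 + 2.25 = 3
E[Y] = 3*3 + 2*(-1.5) + 1 = 7

7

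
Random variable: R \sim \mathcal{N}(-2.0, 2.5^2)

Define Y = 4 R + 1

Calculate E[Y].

For Y = 4R + 1:
E[Y] = 4 * E[R] + 1
E[R] = -2.0 = -2
E[Y] = 4 * (-2) + 1 = -7

-7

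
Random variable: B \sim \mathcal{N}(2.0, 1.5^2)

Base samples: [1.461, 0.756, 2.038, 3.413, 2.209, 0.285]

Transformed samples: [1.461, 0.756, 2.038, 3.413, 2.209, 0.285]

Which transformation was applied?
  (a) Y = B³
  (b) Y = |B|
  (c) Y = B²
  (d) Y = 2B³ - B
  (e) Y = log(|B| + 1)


Checking option (b) Y = |B|:
  B = 1.461 -> Y = 1.461 ✓
  B = 0.756 -> Y = 0.756 ✓
  B = 2.038 -> Y = 2.038 ✓
All samples match this transformation.

(b) |B|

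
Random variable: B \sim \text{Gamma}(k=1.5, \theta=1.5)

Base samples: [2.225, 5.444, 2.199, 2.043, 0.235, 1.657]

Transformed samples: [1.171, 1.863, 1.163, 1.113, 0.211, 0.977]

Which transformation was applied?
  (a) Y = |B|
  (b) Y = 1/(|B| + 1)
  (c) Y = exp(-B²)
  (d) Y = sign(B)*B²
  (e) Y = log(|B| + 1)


Checking option (e) Y = log(|B| + 1):
  B = 2.225 -> Y = 1.171 ✓
  B = 5.444 -> Y = 1.863 ✓
  B = 2.199 -> Y = 1.163 ✓
All samples match this transformation.

(e) log(|B| + 1)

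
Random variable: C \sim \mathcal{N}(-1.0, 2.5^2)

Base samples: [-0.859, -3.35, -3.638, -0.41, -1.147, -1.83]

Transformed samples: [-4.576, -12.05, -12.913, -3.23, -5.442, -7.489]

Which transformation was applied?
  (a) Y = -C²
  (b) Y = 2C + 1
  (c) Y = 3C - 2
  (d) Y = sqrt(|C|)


Checking option (c) Y = 3C - 2:
  C = -0.859 -> Y = -4.576 ✓
  C = -3.35 -> Y = -12.05 ✓
  C = -3.638 -> Y = -12.913 ✓
All samples match this transformation.

(c) 3C - 2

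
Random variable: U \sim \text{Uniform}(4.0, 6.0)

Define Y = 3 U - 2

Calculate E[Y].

For Y = 3U - 2:
E[Y] = 3 * E[U] - 2
E[U] = (4 + 6)/2 = 5
E[Y] = 3 * 5 - 2 = 13

13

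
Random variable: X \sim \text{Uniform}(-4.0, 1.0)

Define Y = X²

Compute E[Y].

E[X²] = Var(X) + (E[X])² = 2.0833333 + 2.25 = 4.3333333

4.3333333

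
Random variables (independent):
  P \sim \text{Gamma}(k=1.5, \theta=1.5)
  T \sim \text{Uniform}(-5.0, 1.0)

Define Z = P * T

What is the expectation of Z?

For independent RVs: E[XY] = E[X]*E[Y]
E[P] = 2.25
E[T] = -2
E[Z] = 2.25 * (-2) = -4.5

-4.5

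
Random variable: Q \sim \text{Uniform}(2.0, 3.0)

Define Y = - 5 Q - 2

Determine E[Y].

For Y = -5Q - 2:
E[Y] = -5 * E[Q] - 2
E[Q] = (2 + 3)/2 = 2.5
E[Y] = -5 * 2.5 - 2 = -14.5

-14.5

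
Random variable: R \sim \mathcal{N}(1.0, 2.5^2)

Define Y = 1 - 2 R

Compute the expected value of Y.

For Y = -2R + 1:
E[Y] = -2 * E[R] + 1
E[R] = 1.0 = 1
E[Y] = -2 * 1 + 1 = -1

-1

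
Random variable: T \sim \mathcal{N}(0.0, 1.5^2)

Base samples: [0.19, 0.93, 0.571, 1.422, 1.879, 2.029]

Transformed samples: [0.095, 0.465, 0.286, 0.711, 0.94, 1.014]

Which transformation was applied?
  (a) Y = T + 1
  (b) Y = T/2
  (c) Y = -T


Checking option (b) Y = T/2:
  T = 0.19 -> Y = 0.095 ✓
  T = 0.93 -> Y = 0.465 ✓
  T = 0.571 -> Y = 0.286 ✓
All samples match this transformation.

(b) T/2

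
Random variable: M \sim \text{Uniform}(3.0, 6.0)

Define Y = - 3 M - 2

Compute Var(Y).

For Y = aM + b: Var(Y) = a² * Var(M)
Var(M) = (6 - 3)^2/12 = 0.75
Var(Y) = (-3)² * 0.75 = 9 * 0.75 = 6.75

6.75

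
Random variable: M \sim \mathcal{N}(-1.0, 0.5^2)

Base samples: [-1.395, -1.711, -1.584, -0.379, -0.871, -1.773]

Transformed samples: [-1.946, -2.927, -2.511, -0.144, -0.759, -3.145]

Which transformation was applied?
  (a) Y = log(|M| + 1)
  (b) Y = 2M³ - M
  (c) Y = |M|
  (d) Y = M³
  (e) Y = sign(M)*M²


Checking option (e) Y = sign(M)*M²:
  M = -1.395 -> Y = -1.946 ✓
  M = -1.711 -> Y = -2.927 ✓
  M = -1.584 -> Y = -2.511 ✓
All samples match this transformation.

(e) sign(M)*M²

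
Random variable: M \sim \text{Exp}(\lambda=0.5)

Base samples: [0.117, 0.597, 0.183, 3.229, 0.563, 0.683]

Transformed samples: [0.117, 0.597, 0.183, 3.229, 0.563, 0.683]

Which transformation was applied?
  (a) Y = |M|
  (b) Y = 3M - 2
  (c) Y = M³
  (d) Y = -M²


Checking option (a) Y = |M|:
  M = 0.117 -> Y = 0.117 ✓
  M = 0.597 -> Y = 0.597 ✓
  M = 0.183 -> Y = 0.183 ✓
All samples match this transformation.

(a) |M|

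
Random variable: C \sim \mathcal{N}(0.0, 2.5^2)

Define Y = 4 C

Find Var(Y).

For Y = aC + b: Var(Y) = a² * Var(C)
Var(C) = 2.5^2 = 6.25
Var(Y) = 4² * 6.25 = 16 * 6.25 = 100

100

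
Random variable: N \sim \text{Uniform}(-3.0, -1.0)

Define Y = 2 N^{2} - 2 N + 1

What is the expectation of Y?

E[Y] = 2*E[N²] - 2*E[N] + 1
E[N] = -2
E[N²] = Var(N) + (E[N])² = 0.33333333 + 4 = 4.3333333
E[Y] = 2*4.3333333 - 2*(-2) + 1 = 13.666667

13.666667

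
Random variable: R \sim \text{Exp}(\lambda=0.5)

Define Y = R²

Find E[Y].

E[R²] = Var(R) + (E[R])² = 4 + 4 = 8

8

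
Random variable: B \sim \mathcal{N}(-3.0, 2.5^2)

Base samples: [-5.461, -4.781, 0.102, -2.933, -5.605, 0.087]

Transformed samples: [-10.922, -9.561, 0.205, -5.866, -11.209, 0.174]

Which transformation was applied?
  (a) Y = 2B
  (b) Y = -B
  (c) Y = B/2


Checking option (a) Y = 2B:
  B = -5.461 -> Y = -10.922 ✓
  B = -4.781 -> Y = -9.561 ✓
  B = 0.102 -> Y = 0.205 ✓
All samples match this transformation.

(a) 2B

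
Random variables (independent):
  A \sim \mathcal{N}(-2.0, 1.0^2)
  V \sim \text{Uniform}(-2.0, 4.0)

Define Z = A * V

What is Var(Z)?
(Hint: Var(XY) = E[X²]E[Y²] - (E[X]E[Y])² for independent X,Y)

Var(XY) = E[X²]E[Y²] - (E[X]E[Y])²
E[A] = -2, Var(A) = 1
E[V] = 1, Var(V) = 3
E[A²] = 1 + (-2)² = 5
E[V²] = 3 + 1² = 4
Var(Z) = 5*4 - (-2*1)²
= 20 - 4 = 16

16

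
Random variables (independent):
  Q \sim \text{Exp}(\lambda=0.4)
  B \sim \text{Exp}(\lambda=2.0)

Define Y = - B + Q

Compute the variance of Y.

For independent RVs: Var(aX + bY) = a²Var(X) + b²Var(Y)
Var(Q) = 6.25
Var(B) = 0.25
Var(Y) = 1²*6.25 + (-1)²*0.25
= 1*6.25 + 1*0.25 = 6.5

6.5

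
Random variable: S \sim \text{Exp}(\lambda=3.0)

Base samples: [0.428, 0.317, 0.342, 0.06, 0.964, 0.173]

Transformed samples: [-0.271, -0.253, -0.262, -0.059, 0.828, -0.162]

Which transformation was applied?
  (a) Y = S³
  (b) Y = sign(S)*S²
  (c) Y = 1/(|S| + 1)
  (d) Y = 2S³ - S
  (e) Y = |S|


Checking option (d) Y = 2S³ - S:
  S = 0.428 -> Y = -0.271 ✓
  S = 0.317 -> Y = -0.253 ✓
  S = 0.342 -> Y = -0.262 ✓
All samples match this transformation.

(d) 2S³ - S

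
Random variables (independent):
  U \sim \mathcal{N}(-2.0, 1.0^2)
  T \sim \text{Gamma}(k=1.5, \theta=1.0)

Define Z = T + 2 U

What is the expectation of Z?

E[Z] = 2*E[U] + 1*E[T]
E[U] = -2
E[T] = 1.5
E[Z] = 2*(-2) + 1*1.5 = -2.5

-2.5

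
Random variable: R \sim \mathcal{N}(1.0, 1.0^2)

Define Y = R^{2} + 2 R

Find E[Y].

E[Y] = 1*E[R²] + 2*E[R]
E[R] = 1
E[R²] = Var(R) + (E[R])² = 1 + 1 = 2
E[Y] = 1*2 + 2*1 = 4

4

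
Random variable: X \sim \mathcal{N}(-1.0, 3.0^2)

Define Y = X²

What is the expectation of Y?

Using E[X²] = Var(X) + (E[X])²:
E[X] = -1
Var(X) = 3.0^2 = 9
E[X²] = 9 + (-1)² = 9 + 1 = 10

10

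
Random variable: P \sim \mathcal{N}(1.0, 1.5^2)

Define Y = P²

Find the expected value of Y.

Using E[X²] = Var(X) + (E[X])²:
E[P] = 1
Var(P) = 1.5^2 = 2.25
E[P²] = 2.25 + 1² = 2.25 + 1 = 3.25

3.25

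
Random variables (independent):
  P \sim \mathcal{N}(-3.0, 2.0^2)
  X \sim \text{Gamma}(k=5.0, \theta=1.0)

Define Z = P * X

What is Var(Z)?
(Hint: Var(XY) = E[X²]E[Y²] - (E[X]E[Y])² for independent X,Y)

Var(XY) = E[X²]E[Y²] - (E[X]E[Y])²
E[P] = -3, Var(P) = 4
E[X] = 5, Var(X) = 5
E[P²] = 4 + (-3)² = 13
E[X²] = 5 + 5² = 30
Var(Z) = 13*30 - (-3*5)²
= 390 - 225 = 165

165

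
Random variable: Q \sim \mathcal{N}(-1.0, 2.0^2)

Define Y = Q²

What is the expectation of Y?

E[Q²] = Var(Q) + (E[Q])² = 4 + 1 = 5

5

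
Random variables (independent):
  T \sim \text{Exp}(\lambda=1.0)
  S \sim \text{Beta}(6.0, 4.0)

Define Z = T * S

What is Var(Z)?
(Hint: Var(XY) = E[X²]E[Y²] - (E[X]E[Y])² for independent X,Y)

Var(XY) = E[X²]E[Y²] - (E[X]E[Y])²
E[T] = 1, Var(T) = 1
E[S] = 0.6, Var(S) = 0.021818182
E[T²] = 1 + 1² = 2
E[S²] = 0.021818182 + 0.6² = 0.38181818
Var(Z) = 2*0.38181818 - (1*0.6)²
= 0.76363636 - 0.36 = 0.40363636

0.40363636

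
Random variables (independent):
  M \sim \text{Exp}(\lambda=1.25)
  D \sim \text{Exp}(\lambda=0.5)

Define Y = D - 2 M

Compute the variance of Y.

For independent RVs: Var(aX + bY) = a²Var(X) + b²Var(Y)
Var(M) = 0.64
Var(D) = 4
Var(Y) = (-2)²*0.64 + 1²*4
= 4*0.64 + 1*4 = 6.56

6.56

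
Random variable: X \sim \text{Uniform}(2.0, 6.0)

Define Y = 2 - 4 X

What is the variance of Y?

For Y = aX + b: Var(Y) = a² * Var(X)
Var(X) = (6 - 2)^2/12 = 1.3333333
Var(Y) = (-4)² * 1.3333333 = 16 * 1.3333333 = 21.333333

21.333333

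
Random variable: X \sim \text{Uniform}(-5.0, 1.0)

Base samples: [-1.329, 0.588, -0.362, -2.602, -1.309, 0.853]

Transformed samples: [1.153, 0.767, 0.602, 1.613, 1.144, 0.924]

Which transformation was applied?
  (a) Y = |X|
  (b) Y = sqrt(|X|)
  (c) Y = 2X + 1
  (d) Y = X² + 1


Checking option (b) Y = sqrt(|X|):
  X = -1.329 -> Y = 1.153 ✓
  X = 0.588 -> Y = 0.767 ✓
  X = -0.362 -> Y = 0.602 ✓
All samples match this transformation.

(b) sqrt(|X|)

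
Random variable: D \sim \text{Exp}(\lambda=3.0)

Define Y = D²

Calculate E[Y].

Using E[X²] = Var(X) + (E[X])²:
E[D] = 0.33333333
Var(D) = 1/3.0^2 = 0.11111111
E[D²] = 0.11111111 + 0.33333333² = 0.11111111 + 0.11111111 = 0.22222222

0.22222222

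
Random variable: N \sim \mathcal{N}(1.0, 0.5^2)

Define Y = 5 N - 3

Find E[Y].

For Y = 5N - 3:
E[Y] = 5 * E[N] - 3
E[N] = 1.0 = 1
E[Y] = 5 * 1 - 3 = 2

2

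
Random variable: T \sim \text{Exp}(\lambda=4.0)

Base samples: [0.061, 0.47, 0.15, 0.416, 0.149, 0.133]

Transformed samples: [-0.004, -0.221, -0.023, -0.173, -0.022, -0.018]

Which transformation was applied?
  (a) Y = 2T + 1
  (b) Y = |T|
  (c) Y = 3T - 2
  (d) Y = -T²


Checking option (d) Y = -T²:
  T = 0.061 -> Y = -0.004 ✓
  T = 0.47 -> Y = -0.221 ✓
  T = 0.15 -> Y = -0.023 ✓
All samples match this transformation.

(d) -T²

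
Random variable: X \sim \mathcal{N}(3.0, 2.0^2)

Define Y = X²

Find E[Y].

Using E[X²] = Var(X) + (E[X])²:
E[X] = 3
Var(X) = 2.0^2 = 4
E[X²] = 4 + 3² = 4 + 9 = 13

13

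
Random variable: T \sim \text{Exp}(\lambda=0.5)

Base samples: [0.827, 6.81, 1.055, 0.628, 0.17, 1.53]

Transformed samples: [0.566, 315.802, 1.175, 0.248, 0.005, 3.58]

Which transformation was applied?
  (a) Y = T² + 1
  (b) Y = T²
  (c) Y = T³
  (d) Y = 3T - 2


Checking option (c) Y = T³:
  T = 0.827 -> Y = 0.566 ✓
  T = 6.81 -> Y = 315.802 ✓
  T = 1.055 -> Y = 1.175 ✓
All samples match this transformation.

(c) T³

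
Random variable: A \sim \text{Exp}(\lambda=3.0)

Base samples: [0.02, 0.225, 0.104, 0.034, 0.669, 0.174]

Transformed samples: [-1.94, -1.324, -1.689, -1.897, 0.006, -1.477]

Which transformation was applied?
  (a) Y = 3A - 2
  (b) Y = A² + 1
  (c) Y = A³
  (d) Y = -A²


Checking option (a) Y = 3A - 2:
  A = 0.02 -> Y = -1.94 ✓
  A = 0.225 -> Y = -1.324 ✓
  A = 0.104 -> Y = -1.689 ✓
All samples match this transformation.

(a) 3A - 2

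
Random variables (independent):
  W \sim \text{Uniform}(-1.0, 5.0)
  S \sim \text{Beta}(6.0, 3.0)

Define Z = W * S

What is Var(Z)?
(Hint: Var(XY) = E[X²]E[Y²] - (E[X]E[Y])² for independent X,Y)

Var(XY) = E[X²]E[Y²] - (E[X]E[Y])²
E[W] = 2, Var(W) = 3
E[S] = 0.66666667, Var(S) = 0.022222222
E[W²] = 3 + 2² = 7
E[S²] = 0.022222222 + 0.66666667² = 0.46666667
Var(Z) = 7*0.46666667 - (2*0.66666667)²
= 3.2666667 - 1.7777778 = 1.4888889

1.4888889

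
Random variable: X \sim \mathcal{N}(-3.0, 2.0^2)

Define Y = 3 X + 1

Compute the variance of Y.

For Y = aX + b: Var(Y) = a² * Var(X)
Var(X) = 2.0^2 = 4
Var(Y) = 3² * 4 = 9 * 4 = 36

36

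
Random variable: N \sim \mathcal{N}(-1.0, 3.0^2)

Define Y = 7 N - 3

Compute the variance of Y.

For Y = aN + b: Var(Y) = a² * Var(N)
Var(N) = 3.0^2 = 9
Var(Y) = 7² * 9 = 49 * 9 = 441

441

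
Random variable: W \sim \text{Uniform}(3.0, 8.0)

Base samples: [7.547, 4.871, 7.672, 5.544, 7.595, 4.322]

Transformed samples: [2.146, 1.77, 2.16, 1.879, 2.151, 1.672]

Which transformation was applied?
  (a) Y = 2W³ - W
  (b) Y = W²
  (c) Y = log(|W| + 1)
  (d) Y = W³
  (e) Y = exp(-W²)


Checking option (c) Y = log(|W| + 1):
  W = 7.547 -> Y = 2.146 ✓
  W = 4.871 -> Y = 1.77 ✓
  W = 7.672 -> Y = 2.16 ✓
All samples match this transformation.

(c) log(|W| + 1)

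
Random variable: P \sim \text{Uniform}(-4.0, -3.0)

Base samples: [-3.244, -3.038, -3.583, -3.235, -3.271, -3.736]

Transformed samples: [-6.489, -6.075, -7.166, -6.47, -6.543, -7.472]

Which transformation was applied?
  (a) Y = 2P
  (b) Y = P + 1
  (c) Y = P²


Checking option (a) Y = 2P:
  P = -3.244 -> Y = -6.489 ✓
  P = -3.038 -> Y = -6.075 ✓
  P = -3.583 -> Y = -7.166 ✓
All samples match this transformation.

(a) 2P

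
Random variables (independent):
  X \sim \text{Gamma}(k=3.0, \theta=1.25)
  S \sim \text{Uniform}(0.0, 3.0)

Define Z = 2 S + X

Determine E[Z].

E[Z] = 1*E[X] + 2*E[S]
E[X] = 3.75
E[S] = 1.5
E[Z] = 1*3.75 + 2*1.5 = 6.75

6.75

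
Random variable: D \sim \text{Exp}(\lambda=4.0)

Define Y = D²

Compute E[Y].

E[D²] = Var(D) + (E[D])² = 0.0625 + 0.0625 = 0.125

0.125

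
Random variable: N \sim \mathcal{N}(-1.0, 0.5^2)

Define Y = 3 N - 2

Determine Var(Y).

For Y = aN + b: Var(Y) = a² * Var(N)
Var(N) = 0.5^2 = 0.25
Var(Y) = 3² * 0.25 = 9 * 0.25 = 2.25

2.25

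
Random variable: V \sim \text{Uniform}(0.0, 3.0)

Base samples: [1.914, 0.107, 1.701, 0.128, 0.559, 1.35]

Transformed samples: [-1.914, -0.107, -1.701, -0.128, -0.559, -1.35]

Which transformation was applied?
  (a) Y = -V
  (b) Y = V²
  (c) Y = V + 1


Checking option (a) Y = -V:
  V = 1.914 -> Y = -1.914 ✓
  V = 0.107 -> Y = -0.107 ✓
  V = 1.701 -> Y = -1.701 ✓
All samples match this transformation.

(a) -V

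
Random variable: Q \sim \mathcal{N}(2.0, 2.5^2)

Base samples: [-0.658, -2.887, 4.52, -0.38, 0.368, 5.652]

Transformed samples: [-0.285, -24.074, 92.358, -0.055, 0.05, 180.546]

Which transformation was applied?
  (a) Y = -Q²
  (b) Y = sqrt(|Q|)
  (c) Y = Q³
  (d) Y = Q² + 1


Checking option (c) Y = Q³:
  Q = -0.658 -> Y = -0.285 ✓
  Q = -2.887 -> Y = -24.074 ✓
  Q = 4.52 -> Y = 92.358 ✓
All samples match this transformation.

(c) Q³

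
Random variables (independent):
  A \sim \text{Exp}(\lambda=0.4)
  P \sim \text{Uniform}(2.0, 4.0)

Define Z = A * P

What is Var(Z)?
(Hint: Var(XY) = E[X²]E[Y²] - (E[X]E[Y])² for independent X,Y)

Var(XY) = E[X²]E[Y²] - (E[X]E[Y])²
E[A] = 2.5, Var(A) = 6.25
E[P] = 3, Var(P) = 0.33333333
E[A²] = 6.25 + 2.5² = 12.5
E[P²] = 0.33333333 + 3² = 9.3333333
Var(Z) = 12.5*9.3333333 - (2.5*3)²
= 116.66667 - 56.25 = 60.416667

60.416667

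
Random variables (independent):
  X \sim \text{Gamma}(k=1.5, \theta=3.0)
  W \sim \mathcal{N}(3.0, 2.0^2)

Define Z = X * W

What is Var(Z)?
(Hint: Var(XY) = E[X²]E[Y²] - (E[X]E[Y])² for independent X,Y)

Var(XY) = E[X²]E[Y²] - (E[X]E[Y])²
E[X] = 4.5, Var(X) = 13.5
E[W] = 3, Var(W) = 4
E[X²] = 13.5 + 4.5² = 33.75
E[W²] = 4 + 3² = 13
Var(Z) = 33.75*13 - (4.5*3)²
= 438.75 - 182.25 = 256.5

256.5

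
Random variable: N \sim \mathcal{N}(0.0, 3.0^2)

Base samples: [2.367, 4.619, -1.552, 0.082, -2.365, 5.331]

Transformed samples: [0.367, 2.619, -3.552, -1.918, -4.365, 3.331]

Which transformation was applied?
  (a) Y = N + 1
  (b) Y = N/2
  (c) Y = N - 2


Checking option (c) Y = N - 2:
  N = 2.367 -> Y = 0.367 ✓
  N = 4.619 -> Y = 2.619 ✓
  N = -1.552 -> Y = -3.552 ✓
All samples match this transformation.

(c) N - 2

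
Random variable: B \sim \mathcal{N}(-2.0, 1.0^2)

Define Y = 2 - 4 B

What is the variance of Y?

For Y = aB + b: Var(Y) = a² * Var(B)
Var(B) = 1.0^2 = 1
Var(Y) = (-4)² * 1 = 16 * 1 = 16

16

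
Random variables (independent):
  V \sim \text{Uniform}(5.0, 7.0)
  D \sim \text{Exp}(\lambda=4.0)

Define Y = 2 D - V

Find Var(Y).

For independent RVs: Var(aX + bY) = a²Var(X) + b²Var(Y)
Var(V) = 0.33333333
Var(D) = 0.0625
Var(Y) = (-1)²*0.33333333 + 2²*0.0625
= 1*0.33333333 + 4*0.0625 = 0.58333333

0.58333333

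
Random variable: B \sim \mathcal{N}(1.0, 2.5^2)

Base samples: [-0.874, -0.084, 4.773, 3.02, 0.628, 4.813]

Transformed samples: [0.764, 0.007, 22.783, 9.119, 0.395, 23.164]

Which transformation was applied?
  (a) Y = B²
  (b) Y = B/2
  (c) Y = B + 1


Checking option (a) Y = B²:
  B = -0.874 -> Y = 0.764 ✓
  B = -0.084 -> Y = 0.007 ✓
  B = 4.773 -> Y = 22.783 ✓
All samples match this transformation.

(a) B²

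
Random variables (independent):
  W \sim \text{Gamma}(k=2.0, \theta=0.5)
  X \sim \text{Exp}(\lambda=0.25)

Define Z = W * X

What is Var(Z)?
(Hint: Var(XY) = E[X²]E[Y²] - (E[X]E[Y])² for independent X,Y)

Var(XY) = E[X²]E[Y²] - (E[X]E[Y])²
E[W] = 1, Var(W) = 0.5
E[X] = 4, Var(X) = 16
E[W²] = 0.5 + 1² = 1.5
E[X²] = 16 + 4² = 32
Var(Z) = 1.5*32 - (1*4)²
= 48 - 16 = 32

32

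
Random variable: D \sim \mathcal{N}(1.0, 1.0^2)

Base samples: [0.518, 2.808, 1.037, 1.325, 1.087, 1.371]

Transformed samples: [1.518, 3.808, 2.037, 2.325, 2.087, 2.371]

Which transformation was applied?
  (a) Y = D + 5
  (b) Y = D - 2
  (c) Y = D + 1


Checking option (c) Y = D + 1:
  D = 0.518 -> Y = 1.518 ✓
  D = 2.808 -> Y = 3.808 ✓
  D = 1.037 -> Y = 2.037 ✓
All samples match this transformation.

(c) D + 1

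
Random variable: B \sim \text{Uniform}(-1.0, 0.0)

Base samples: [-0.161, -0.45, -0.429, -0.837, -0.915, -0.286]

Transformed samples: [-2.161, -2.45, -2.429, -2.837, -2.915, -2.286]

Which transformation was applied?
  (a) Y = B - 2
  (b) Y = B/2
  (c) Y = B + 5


Checking option (a) Y = B - 2:
  B = -0.161 -> Y = -2.161 ✓
  B = -0.45 -> Y = -2.45 ✓
  B = -0.429 -> Y = -2.429 ✓
All samples match this transformation.

(a) B - 2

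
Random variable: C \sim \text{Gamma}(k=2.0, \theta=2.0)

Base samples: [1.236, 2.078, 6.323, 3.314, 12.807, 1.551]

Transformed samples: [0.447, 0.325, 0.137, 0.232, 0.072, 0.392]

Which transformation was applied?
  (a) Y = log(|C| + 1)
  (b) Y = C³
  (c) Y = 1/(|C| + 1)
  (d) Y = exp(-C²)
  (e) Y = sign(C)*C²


Checking option (c) Y = 1/(|C| + 1):
  C = 1.236 -> Y = 0.447 ✓
  C = 2.078 -> Y = 0.325 ✓
  C = 6.323 -> Y = 0.137 ✓
All samples match this transformation.

(c) 1/(|C| + 1)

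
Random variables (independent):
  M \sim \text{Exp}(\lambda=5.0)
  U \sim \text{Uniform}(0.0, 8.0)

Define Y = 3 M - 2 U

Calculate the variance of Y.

For independent RVs: Var(aX + bY) = a²Var(X) + b²Var(Y)
Var(M) = 0.04
Var(U) = 5.3333333
Var(Y) = 3²*0.04 + (-2)²*5.3333333
= 9*0.04 + 4*5.3333333 = 21.693333

21.693333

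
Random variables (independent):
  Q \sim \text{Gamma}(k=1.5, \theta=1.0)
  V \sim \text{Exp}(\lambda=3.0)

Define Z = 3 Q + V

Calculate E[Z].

E[Z] = 3*E[Q] + 1*E[V]
E[Q] = 1.5
E[V] = 0.33333333
E[Z] = 3*1.5 + 1*0.33333333 = 4.8333333

4.8333333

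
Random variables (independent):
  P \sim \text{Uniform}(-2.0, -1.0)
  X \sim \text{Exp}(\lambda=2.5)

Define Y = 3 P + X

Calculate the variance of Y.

For independent RVs: Var(aX + bY) = a²Var(X) + b²Var(Y)
Var(P) = 0.083333333
Var(X) = 0.16
Var(Y) = 3²*0.083333333 + 1²*0.16
= 9*0.083333333 + 1*0.16 = 0.91

0.91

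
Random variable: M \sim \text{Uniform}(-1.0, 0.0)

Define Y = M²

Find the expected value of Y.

Using E[X²] = Var(X) + (E[X])²:
E[M] = -0.5
Var(M) = (0 + 1)^2/12 = 0.083333333
E[M²] = 0.083333333 + (-0.5)² = 0.083333333 + 0.25 = 0.33333333

0.33333333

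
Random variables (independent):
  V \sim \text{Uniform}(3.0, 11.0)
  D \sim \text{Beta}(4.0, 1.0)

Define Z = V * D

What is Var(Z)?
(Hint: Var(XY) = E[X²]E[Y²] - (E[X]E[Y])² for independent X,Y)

Var(XY) = E[X²]E[Y²] - (E[X]E[Y])²
E[V] = 7, Var(V) = 5.3333333
E[D] = 0.8, Var(D) = 0.026666667
E[V²] = 5.3333333 + 7² = 54.333333
E[D²] = 0.026666667 + 0.8² = 0.66666667
Var(Z) = 54.333333*0.66666667 - (7*0.8)²
= 36.222222 - 31.36 = 4.8622222

4.8622222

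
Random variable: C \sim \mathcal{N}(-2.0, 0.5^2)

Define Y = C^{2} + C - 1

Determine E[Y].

E[Y] = 1*E[C²] + 1*E[C] - 1
E[C] = -2
E[C²] = Var(C) + (E[C])² = 0.25 + 4 = 4.25
E[Y] = 1*4.25 + 1*(-2) - 1 = 1.25

1.25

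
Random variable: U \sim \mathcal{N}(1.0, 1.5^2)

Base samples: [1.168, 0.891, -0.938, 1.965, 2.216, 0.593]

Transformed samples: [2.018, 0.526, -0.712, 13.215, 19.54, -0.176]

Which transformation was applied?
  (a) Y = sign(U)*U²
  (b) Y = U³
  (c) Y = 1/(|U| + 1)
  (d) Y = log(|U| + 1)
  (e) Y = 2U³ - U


Checking option (e) Y = 2U³ - U:
  U = 1.168 -> Y = 2.018 ✓
  U = 0.891 -> Y = 0.526 ✓
  U = -0.938 -> Y = -0.712 ✓
All samples match this transformation.

(e) 2U³ - U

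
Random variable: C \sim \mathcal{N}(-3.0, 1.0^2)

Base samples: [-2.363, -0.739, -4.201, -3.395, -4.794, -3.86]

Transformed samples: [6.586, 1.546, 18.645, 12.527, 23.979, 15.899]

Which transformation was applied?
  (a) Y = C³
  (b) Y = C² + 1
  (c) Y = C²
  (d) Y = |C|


Checking option (b) Y = C² + 1:
  C = -2.363 -> Y = 6.586 ✓
  C = -0.739 -> Y = 1.546 ✓
  C = -4.201 -> Y = 18.645 ✓
All samples match this transformation.

(b) C² + 1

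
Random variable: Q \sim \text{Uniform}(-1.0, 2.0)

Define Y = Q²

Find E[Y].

E[Q²] = Var(Q) + (E[Q])² = 0.75 + 0.25 = 1

1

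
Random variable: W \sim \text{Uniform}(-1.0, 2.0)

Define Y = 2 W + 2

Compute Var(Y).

For Y = aW + b: Var(Y) = a² * Var(W)
Var(W) = (2 + 1)^2/12 = 0.75
Var(Y) = 2² * 0.75 = 4 * 0.75 = 3

3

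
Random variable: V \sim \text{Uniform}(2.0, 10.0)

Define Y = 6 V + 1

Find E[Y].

For Y = 6V + 1:
E[Y] = 6 * E[V] + 1
E[V] = (2 + 10)/2 = 6
E[Y] = 6 * 6 + 1 = 37

37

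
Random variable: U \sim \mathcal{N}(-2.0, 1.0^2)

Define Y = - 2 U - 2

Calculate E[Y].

For Y = -2U - 2:
E[Y] = -2 * E[U] - 2
E[U] = -2.0 = -2
E[Y] = -2 * (-2) - 2 = 2

2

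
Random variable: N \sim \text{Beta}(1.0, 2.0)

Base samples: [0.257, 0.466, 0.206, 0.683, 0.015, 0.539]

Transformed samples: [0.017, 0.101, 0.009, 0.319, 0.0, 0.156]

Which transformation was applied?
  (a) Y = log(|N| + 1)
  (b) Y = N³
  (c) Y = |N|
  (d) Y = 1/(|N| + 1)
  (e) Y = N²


Checking option (b) Y = N³:
  N = 0.257 -> Y = 0.017 ✓
  N = 0.466 -> Y = 0.101 ✓
  N = 0.206 -> Y = 0.009 ✓
All samples match this transformation.

(b) N³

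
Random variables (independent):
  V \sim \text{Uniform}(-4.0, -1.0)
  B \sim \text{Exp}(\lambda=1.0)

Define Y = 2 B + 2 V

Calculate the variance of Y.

For independent RVs: Var(aX + bY) = a²Var(X) + b²Var(Y)
Var(V) = 0.75
Var(B) = 1
Var(Y) = 2²*0.75 + 2²*1
= 4*0.75 + 4*1 = 7

7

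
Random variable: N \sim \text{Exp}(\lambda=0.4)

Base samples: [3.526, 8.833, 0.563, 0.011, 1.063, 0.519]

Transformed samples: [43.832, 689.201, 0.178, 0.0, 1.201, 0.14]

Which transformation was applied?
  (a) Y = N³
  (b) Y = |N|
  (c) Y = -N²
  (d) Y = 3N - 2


Checking option (a) Y = N³:
  N = 3.526 -> Y = 43.832 ✓
  N = 8.833 -> Y = 689.201 ✓
  N = 0.563 -> Y = 0.178 ✓
All samples match this transformation.

(a) N³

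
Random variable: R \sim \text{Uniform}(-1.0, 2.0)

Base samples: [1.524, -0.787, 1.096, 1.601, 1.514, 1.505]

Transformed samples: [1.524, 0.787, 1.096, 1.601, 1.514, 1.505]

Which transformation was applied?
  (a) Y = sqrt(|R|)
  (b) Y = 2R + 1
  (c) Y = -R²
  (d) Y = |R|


Checking option (d) Y = |R|:
  R = 1.524 -> Y = 1.524 ✓
  R = -0.787 -> Y = 0.787 ✓
  R = 1.096 -> Y = 1.096 ✓
All samples match this transformation.

(d) |R|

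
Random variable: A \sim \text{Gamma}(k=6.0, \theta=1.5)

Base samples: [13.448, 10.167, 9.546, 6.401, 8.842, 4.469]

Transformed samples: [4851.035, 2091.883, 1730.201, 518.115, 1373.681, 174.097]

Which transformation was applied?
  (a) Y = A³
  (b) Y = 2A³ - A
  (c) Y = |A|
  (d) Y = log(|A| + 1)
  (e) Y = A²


Checking option (b) Y = 2A³ - A:
  A = 13.448 -> Y = 4851.035 ✓
  A = 10.167 -> Y = 2091.883 ✓
  A = 9.546 -> Y = 1730.201 ✓
All samples match this transformation.

(b) 2A³ - A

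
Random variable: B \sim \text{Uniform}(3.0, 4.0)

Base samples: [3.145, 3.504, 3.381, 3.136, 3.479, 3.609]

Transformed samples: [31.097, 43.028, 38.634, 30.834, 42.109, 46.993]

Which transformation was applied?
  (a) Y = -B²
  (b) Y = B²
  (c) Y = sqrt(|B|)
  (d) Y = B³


Checking option (d) Y = B³:
  B = 3.145 -> Y = 31.097 ✓
  B = 3.504 -> Y = 43.028 ✓
  B = 3.381 -> Y = 38.634 ✓
All samples match this transformation.

(d) B³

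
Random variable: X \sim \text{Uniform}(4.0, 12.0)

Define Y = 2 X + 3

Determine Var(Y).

For Y = aX + b: Var(Y) = a² * Var(X)
Var(X) = (12 - 4)^2/12 = 5.3333333
Var(Y) = 2² * 5.3333333 = 4 * 5.3333333 = 21.333333

21.333333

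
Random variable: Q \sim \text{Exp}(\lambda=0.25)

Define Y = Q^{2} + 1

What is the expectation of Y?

E[Y] = 1*E[Q²] + 1
E[Q] = 4
E[Q²] = Var(Q) + (E[Q])² = 16 + 16 = 32
E[Y] = 1*32 + 1 = 33

33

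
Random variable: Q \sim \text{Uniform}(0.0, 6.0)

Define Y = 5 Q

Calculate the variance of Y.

For Y = aQ + b: Var(Y) = a² * Var(Q)
Var(Q) = (6 - 0)^2/12 = 3
Var(Y) = 5² * 3 = 25 * 3 = 75

75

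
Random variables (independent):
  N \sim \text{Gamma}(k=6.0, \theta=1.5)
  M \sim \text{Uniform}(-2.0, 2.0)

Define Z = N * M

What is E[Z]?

For independent RVs: E[XY] = E[X]*E[Y]
E[N] = 9
E[M] = 0
E[Z] = 9 * 0 = 0

0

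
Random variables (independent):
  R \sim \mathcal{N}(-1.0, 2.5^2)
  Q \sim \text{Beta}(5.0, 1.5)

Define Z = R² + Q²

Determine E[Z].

E[Z] = E[R²] + E[Q²]
E[R²] = Var(R) + E[R]² = 6.25 + 1 = 7.25
E[Q²] = Var(Q) + E[Q]² = 0.023668639 + 0.59171598 = 0.61538462
E[Z] = 7.25 + 0.61538462 = 7.8653846

7.8653846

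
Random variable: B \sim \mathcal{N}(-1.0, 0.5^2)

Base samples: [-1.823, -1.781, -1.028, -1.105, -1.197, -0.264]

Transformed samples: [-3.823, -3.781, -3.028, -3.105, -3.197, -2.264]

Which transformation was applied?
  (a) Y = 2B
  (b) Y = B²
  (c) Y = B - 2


Checking option (c) Y = B - 2:
  B = -1.823 -> Y = -3.823 ✓
  B = -1.781 -> Y = -3.781 ✓
  B = -1.028 -> Y = -3.028 ✓
All samples match this transformation.

(c) B - 2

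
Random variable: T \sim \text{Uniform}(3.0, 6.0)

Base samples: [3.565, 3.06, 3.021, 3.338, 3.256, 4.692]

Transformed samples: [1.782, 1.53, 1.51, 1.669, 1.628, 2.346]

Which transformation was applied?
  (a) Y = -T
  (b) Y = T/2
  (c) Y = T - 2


Checking option (b) Y = T/2:
  T = 3.565 -> Y = 1.782 ✓
  T = 3.06 -> Y = 1.53 ✓
  T = 3.021 -> Y = 1.51 ✓
All samples match this transformation.

(b) T/2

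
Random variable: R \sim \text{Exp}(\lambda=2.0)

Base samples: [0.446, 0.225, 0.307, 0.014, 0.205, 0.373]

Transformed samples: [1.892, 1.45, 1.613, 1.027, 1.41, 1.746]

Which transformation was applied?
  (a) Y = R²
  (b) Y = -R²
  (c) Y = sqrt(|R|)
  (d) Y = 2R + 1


Checking option (d) Y = 2R + 1:
  R = 0.446 -> Y = 1.892 ✓
  R = 0.225 -> Y = 1.45 ✓
  R = 0.307 -> Y = 1.613 ✓
All samples match this transformation.

(d) 2R + 1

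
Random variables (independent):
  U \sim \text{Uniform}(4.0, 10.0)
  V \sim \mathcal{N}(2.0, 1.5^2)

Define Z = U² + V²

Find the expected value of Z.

E[Z] = E[U²] + E[V²]
E[U²] = Var(U) + E[U]² = 3 + 49 = 52
E[V²] = Var(V) + E[V]² = 2.25 + 4 = 6.25
E[Z] = 52 + 6.25 = 58.25

58.25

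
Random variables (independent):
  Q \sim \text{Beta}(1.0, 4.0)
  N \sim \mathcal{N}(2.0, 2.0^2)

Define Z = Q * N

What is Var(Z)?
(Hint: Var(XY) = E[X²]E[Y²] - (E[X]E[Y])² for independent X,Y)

Var(XY) = E[X²]E[Y²] - (E[X]E[Y])²
E[Q] = 0.2, Var(Q) = 0.026666667
E[N] = 2, Var(N) = 4
E[Q²] = 0.026666667 + 0.2² = 0.066666667
E[N²] = 4 + 2² = 8
Var(Z) = 0.066666667*8 - (0.2*2)²
= 0.53333333 - 0.16 = 0.37333333

0.37333333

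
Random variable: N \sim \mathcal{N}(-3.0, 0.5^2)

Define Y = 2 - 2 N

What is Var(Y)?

For Y = aN + b: Var(Y) = a² * Var(N)
Var(N) = 0.5^2 = 0.25
Var(Y) = (-2)² * 0.25 = 4 * 0.25 = 1

1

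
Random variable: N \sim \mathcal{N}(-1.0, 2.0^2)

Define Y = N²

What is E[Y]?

Using E[X²] = Var(X) + (E[X])²:
E[N] = -1
Var(N) = 2.0^2 = 4
E[N²] = 4 + (-1)² = 4 + 1 = 5

5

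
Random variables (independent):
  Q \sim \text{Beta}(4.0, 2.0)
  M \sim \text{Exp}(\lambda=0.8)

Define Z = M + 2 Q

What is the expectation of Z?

E[Z] = 2*E[Q] + 1*E[M]
E[Q] = 0.66666667
E[M] = 1.25
E[Z] = 2*0.66666667 + 1*1.25 = 2.5833333

2.5833333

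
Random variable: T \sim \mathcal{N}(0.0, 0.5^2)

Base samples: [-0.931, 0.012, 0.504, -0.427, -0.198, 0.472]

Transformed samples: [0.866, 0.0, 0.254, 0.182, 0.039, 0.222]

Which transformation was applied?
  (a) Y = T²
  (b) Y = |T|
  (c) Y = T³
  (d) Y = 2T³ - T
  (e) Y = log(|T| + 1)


Checking option (a) Y = T²:
  T = -0.931 -> Y = 0.866 ✓
  T = 0.012 -> Y = 0.0 ✓
  T = 0.504 -> Y = 0.254 ✓
All samples match this transformation.

(a) T²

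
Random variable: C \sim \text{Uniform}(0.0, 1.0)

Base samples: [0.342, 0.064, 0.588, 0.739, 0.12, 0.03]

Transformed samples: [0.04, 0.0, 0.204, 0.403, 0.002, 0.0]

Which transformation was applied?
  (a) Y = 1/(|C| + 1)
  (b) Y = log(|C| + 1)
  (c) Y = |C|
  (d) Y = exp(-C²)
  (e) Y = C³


Checking option (e) Y = C³:
  C = 0.342 -> Y = 0.04 ✓
  C = 0.064 -> Y = 0.0 ✓
  C = 0.588 -> Y = 0.204 ✓
All samples match this transformation.

(e) C³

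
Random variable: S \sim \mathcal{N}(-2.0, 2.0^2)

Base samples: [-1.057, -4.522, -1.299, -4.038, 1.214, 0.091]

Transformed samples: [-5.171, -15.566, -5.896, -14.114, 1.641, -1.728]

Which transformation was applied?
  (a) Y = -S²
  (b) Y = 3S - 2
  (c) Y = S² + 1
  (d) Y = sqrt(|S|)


Checking option (b) Y = 3S - 2:
  S = -1.057 -> Y = -5.171 ✓
  S = -4.522 -> Y = -15.566 ✓
  S = -1.299 -> Y = -5.896 ✓
All samples match this transformation.

(b) 3S - 2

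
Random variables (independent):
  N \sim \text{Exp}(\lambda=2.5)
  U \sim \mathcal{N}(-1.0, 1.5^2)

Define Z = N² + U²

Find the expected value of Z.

E[Z] = E[N²] + E[U²]
E[N²] = Var(N) + E[N]² = 0.16 + 0.16 = 0.32
E[U²] = Var(U) + E[U]² = 2.25 + 1 = 3.25
E[Z] = 0.32 + 3.25 = 3.57

3.57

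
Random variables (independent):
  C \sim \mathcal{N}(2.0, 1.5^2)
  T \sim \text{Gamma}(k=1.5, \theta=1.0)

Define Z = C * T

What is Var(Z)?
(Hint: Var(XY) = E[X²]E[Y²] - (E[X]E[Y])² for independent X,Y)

Var(XY) = E[X²]E[Y²] - (E[X]E[Y])²
E[C] = 2, Var(C) = 2.25
E[T] = 1.5, Var(T) = 1.5
E[C²] = 2.25 + 2² = 6.25
E[T²] = 1.5 + 1.5² = 3.75
Var(Z) = 6.25*3.75 - (2*1.5)²
= 23.4375 - 9 = 14.4375

14.4375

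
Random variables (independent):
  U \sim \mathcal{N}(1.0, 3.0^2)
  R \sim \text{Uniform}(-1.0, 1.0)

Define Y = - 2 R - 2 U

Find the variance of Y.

For independent RVs: Var(aX + bY) = a²Var(X) + b²Var(Y)
Var(U) = 9
Var(R) = 0.33333333
Var(Y) = (-2)²*9 + (-2)²*0.33333333
= 4*9 + 4*0.33333333 = 37.333333

37.333333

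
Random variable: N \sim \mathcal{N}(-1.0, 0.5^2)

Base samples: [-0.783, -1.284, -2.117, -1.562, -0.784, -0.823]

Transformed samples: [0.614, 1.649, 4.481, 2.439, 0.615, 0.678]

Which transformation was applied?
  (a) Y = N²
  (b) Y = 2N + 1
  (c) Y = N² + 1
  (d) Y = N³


Checking option (a) Y = N²:
  N = -0.783 -> Y = 0.614 ✓
  N = -1.284 -> Y = 1.649 ✓
  N = -2.117 -> Y = 4.481 ✓
All samples match this transformation.

(a) N²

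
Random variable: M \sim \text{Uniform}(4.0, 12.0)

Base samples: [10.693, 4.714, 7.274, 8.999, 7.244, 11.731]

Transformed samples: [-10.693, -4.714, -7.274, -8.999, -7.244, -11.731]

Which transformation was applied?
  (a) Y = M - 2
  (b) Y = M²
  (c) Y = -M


Checking option (c) Y = -M:
  M = 10.693 -> Y = -10.693 ✓
  M = 4.714 -> Y = -4.714 ✓
  M = 7.274 -> Y = -7.274 ✓
All samples match this transformation.

(c) -M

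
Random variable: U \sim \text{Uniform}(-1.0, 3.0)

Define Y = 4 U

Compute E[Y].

For Y = 4U:
E[Y] = 4 * E[U]
E[U] = (-1 + 3)/2 = 1
E[Y] = 4 * 1 = 4

4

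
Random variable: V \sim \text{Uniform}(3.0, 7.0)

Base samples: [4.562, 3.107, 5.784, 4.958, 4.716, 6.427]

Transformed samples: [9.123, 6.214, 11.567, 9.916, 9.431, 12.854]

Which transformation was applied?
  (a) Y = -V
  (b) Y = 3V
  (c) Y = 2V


Checking option (c) Y = 2V:
  V = 4.562 -> Y = 9.123 ✓
  V = 3.107 -> Y = 6.214 ✓
  V = 5.784 -> Y = 11.567 ✓
All samples match this transformation.

(c) 2V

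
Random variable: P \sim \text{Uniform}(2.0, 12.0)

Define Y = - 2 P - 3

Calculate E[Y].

For Y = -2P - 3:
E[Y] = -2 * E[P] - 3
E[P] = (2 + 12)/2 = 7
E[Y] = -2 * 7 - 3 = -17

-17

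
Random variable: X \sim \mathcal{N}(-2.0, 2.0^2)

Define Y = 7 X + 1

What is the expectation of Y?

For Y = 7X + 1:
E[Y] = 7 * E[X] + 1
E[X] = -2.0 = -2
E[Y] = 7 * (-2) + 1 = -13

-13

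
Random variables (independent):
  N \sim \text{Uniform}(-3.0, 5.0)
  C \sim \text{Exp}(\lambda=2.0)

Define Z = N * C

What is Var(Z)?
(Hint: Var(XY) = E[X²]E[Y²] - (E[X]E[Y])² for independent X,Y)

Var(XY) = E[X²]E[Y²] - (E[X]E[Y])²
E[N] = 1, Var(N) = 5.3333333
E[C] = 0.5, Var(C) = 0.25
E[N²] = 5.3333333 + 1² = 6.3333333
E[C²] = 0.25 + 0.5² = 0.5
Var(Z) = 6.3333333*0.5 - (1*0.5)²
= 3.1666667 - 0.25 = 2.9166667

2.9166667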